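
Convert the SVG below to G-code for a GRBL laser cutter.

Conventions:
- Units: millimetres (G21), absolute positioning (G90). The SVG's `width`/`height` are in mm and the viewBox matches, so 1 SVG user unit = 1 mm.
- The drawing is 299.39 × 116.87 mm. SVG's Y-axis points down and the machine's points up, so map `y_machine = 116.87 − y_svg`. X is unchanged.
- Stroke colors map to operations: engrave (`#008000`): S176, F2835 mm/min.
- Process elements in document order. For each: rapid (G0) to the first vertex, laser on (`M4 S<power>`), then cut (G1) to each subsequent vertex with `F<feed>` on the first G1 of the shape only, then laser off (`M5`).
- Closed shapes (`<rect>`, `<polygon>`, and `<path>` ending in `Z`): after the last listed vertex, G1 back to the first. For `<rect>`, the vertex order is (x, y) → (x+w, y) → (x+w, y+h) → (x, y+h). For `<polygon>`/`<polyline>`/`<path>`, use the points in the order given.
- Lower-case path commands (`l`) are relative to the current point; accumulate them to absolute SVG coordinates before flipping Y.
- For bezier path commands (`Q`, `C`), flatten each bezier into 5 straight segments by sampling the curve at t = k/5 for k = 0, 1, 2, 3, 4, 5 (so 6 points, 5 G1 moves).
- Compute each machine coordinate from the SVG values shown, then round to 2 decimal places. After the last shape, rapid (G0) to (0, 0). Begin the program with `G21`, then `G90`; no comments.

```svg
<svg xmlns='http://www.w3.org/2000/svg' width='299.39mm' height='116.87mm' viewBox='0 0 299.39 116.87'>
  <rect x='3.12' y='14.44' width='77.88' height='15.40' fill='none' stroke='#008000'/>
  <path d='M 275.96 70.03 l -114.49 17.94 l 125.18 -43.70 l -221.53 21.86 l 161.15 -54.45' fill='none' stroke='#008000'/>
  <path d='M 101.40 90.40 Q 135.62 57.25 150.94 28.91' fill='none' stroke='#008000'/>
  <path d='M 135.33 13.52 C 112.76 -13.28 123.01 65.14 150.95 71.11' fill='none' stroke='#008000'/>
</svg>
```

Since the viewBox matches the mm dimensions, user units are millimetres directly. The only transform is the Y-flip y_m = 116.87 − y_svg.

Shape 1 is a rectangle drawn with `<rect>`. Its stroke #008000 means engrave at S176, F2835. After flipping Y the toolpath is (3.12,102.43) → (81.00,102.43) → (81.00,87.03) → (3.12,87.03) → (3.12,102.43), returning to the start.

Shape 2 is a open polyline drawn with `<path>`. Its stroke #008000 means engrave at S176, F2835. After flipping Y the toolpath is (275.96,46.84) → (161.47,28.90) → (286.65,72.60) → (65.12,50.74) → (226.27,105.19).

Shape 3 is a quadratic bezier drawn with `<path>`. Its stroke #008000 means engrave at S176, F2835. After flipping Y the toolpath is (101.40,26.47) → (114.33,39.54) → (125.75,52.22) → (135.66,64.52) → (144.06,76.43) → (150.94,87.96).

Shape 4 is a cubic bezier drawn with `<path>`. Its stroke #008000 means engrave at S176, F2835. After flipping Y the toolpath is (135.33,103.35) → (125.61,108.22) → (123.03,96.38) → (126.88,76.33) → (136.43,56.61) → (150.95,45.76).

G21
G90
G0 X3.12 Y102.43
M4 S176
G1 X81.00 Y102.43 F2835
G1 X81.00 Y87.03
G1 X3.12 Y87.03
G1 X3.12 Y102.43
M5
G0 X275.96 Y46.84
M4 S176
G1 X161.47 Y28.90 F2835
G1 X286.65 Y72.60
G1 X65.12 Y50.74
G1 X226.27 Y105.19
M5
G0 X101.40 Y26.47
M4 S176
G1 X114.33 Y39.54 F2835
G1 X125.75 Y52.22
G1 X135.66 Y64.52
G1 X144.06 Y76.43
G1 X150.94 Y87.96
M5
G0 X135.33 Y103.35
M4 S176
G1 X125.61 Y108.22 F2835
G1 X123.03 Y96.38
G1 X126.88 Y76.33
G1 X136.43 Y56.61
G1 X150.95 Y45.76
M5
G0 X0.00 Y0.00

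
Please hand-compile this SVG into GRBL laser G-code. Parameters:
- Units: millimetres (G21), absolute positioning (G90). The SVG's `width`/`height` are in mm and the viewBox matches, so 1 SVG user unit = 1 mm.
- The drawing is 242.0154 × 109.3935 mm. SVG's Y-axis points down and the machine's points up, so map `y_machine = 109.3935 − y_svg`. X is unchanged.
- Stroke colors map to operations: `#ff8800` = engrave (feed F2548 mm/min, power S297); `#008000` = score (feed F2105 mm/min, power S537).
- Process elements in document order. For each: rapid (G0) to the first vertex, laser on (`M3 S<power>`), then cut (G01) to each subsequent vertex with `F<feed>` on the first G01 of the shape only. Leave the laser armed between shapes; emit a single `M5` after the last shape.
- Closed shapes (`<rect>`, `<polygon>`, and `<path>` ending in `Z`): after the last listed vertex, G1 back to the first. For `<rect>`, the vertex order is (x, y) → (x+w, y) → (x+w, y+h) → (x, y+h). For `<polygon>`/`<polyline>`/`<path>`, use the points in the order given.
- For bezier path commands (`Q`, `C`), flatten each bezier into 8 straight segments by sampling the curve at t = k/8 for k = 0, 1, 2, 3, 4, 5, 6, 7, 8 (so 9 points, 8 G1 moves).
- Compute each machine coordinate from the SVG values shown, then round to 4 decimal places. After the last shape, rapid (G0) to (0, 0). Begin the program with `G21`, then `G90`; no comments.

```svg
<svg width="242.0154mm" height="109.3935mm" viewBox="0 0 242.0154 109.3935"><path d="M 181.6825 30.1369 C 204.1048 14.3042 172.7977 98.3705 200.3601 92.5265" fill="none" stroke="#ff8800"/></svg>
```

1 u = 1 mm; y_m = 109.3935 − y.

[1] `<path>` cubic bezier, #ff8800→engrave S297 F2548: (181.6825,79.2566) → (187.7922,80.8818) → (190.1843,75.3658) → (190.1783,64.9330) → (189.0938,51.8076) → (188.2501,38.2139) → (188.9670,26.3764) → (192.5638,18.5193) → (200.3601,16.8670)

G21
G90
G0 X181.6825 Y79.2566
M3 S297
G01 X187.7922 Y80.8818 F2548
G01 X190.1843 Y75.3658
G01 X190.1783 Y64.9330
G01 X189.0938 Y51.8076
G01 X188.2501 Y38.2139
G01 X188.9670 Y26.3764
G01 X192.5638 Y18.5193
G01 X200.3601 Y16.8670
M5
G0 X0.0000 Y0.0000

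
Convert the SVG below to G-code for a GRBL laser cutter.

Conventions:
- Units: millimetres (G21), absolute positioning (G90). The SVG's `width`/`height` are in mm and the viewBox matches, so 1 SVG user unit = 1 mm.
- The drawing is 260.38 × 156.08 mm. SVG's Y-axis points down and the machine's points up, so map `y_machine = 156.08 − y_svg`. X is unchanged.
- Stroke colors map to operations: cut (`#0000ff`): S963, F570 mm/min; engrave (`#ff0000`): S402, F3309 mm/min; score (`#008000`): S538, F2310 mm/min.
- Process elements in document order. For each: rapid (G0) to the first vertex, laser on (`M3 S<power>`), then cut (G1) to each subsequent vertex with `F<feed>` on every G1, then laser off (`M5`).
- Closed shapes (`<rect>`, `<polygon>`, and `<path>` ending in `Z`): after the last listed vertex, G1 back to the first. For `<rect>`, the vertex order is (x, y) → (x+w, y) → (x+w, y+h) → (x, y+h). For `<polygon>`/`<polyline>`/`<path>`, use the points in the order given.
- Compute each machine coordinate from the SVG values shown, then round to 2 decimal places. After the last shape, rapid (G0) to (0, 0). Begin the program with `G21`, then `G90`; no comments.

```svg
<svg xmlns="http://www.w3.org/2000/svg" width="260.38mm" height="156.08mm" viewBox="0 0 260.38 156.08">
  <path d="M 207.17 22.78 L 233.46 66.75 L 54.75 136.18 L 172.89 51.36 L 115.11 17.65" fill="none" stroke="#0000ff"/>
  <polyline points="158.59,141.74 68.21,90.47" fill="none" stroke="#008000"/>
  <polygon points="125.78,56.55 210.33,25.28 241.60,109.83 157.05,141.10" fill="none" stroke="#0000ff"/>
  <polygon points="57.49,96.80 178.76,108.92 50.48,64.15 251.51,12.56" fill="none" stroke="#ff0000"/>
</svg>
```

G21
G90
G0 X207.17 Y133.30
M3 S963
G1 X233.46 Y89.33 F570
G1 X54.75 Y19.90 F570
G1 X172.89 Y104.72 F570
G1 X115.11 Y138.43 F570
M5
G0 X158.59 Y14.34
M3 S538
G1 X68.21 Y65.61 F2310
M5
G0 X125.78 Y99.53
M3 S963
G1 X210.33 Y130.80 F570
G1 X241.60 Y46.25 F570
G1 X157.05 Y14.98 F570
G1 X125.78 Y99.53 F570
M5
G0 X57.49 Y59.28
M3 S402
G1 X178.76 Y47.16 F3309
G1 X50.48 Y91.93 F3309
G1 X251.51 Y143.52 F3309
G1 X57.49 Y59.28 F3309
M5
G0 X0.00 Y0.00

viewBox `0 0 260.38 156.08` with mm width/height → 1 unit = 1 mm. Flip: y_m = 156.08 − y_svg.

**Shape 1** — `<path>` open polyline, stroke `#0000ff` → cut (S963, F570). Machine vertices: (207.17,133.30) → (233.46,89.33) → (54.75,19.90) → (172.89,104.72) → (115.11,138.43). Open path.

**Shape 2** — `<polyline>` line segment, stroke `#008000` → score (S538, F2310). Machine vertices: (158.59,14.34) → (68.21,65.61). Open path.

**Shape 3** — `<polygon>` regular polygon, stroke `#0000ff` → cut (S963, F570). Machine vertices: (125.78,99.53) → (210.33,130.80) → (241.60,46.25) → (157.05,14.98) → (125.78,99.53). Closed: final G1 returns to the first vertex.

**Shape 4** — `<polygon>` closed polygon, stroke `#ff0000` → engrave (S402, F3309). Machine vertices: (57.49,59.28) → (178.76,47.16) → (50.48,91.93) → (251.51,143.52) → (57.49,59.28). Closed: final G1 returns to the first vertex.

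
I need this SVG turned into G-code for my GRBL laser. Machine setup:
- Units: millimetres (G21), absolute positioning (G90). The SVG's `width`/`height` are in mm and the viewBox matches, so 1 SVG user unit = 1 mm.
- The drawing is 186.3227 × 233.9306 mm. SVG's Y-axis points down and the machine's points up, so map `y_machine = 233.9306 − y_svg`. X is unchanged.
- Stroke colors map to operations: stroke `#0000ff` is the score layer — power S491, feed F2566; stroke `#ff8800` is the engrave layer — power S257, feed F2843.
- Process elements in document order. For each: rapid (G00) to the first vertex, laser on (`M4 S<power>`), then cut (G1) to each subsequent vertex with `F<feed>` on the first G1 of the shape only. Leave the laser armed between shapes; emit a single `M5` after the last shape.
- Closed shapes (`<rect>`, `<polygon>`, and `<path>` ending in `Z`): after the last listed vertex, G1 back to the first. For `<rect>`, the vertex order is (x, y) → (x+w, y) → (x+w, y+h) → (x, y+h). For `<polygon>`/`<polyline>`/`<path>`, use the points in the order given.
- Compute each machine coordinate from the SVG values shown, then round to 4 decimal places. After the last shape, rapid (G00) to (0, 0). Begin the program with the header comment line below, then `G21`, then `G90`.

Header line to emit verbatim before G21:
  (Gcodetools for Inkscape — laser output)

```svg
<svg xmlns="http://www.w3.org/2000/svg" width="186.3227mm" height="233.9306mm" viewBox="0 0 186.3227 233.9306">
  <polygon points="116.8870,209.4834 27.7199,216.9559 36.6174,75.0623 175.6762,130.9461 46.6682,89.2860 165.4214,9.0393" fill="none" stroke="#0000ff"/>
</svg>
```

viewBox `0 0 186.3227 233.9306` with mm width/height → 1 unit = 1 mm. Flip: y_m = 233.9306 − y_svg.

**Shape 1** — `<polygon>` closed polygon, stroke `#0000ff` → score (S491, F2566). Machine vertices: (116.8870,24.4472) → (27.7199,16.9747) → (36.6174,158.8683) → (175.6762,102.9845) → (46.6682,144.6446) → (165.4214,224.8913) → (116.8870,24.4472). Closed: final G1 returns to the first vertex.

(Gcodetools for Inkscape — laser output)
G21
G90
G00 X116.8870 Y24.4472
M4 S491
G1 X27.7199 Y16.9747 F2566
G1 X36.6174 Y158.8683
G1 X175.6762 Y102.9845
G1 X46.6682 Y144.6446
G1 X165.4214 Y224.8913
G1 X116.8870 Y24.4472
M5
G00 X0.0000 Y0.0000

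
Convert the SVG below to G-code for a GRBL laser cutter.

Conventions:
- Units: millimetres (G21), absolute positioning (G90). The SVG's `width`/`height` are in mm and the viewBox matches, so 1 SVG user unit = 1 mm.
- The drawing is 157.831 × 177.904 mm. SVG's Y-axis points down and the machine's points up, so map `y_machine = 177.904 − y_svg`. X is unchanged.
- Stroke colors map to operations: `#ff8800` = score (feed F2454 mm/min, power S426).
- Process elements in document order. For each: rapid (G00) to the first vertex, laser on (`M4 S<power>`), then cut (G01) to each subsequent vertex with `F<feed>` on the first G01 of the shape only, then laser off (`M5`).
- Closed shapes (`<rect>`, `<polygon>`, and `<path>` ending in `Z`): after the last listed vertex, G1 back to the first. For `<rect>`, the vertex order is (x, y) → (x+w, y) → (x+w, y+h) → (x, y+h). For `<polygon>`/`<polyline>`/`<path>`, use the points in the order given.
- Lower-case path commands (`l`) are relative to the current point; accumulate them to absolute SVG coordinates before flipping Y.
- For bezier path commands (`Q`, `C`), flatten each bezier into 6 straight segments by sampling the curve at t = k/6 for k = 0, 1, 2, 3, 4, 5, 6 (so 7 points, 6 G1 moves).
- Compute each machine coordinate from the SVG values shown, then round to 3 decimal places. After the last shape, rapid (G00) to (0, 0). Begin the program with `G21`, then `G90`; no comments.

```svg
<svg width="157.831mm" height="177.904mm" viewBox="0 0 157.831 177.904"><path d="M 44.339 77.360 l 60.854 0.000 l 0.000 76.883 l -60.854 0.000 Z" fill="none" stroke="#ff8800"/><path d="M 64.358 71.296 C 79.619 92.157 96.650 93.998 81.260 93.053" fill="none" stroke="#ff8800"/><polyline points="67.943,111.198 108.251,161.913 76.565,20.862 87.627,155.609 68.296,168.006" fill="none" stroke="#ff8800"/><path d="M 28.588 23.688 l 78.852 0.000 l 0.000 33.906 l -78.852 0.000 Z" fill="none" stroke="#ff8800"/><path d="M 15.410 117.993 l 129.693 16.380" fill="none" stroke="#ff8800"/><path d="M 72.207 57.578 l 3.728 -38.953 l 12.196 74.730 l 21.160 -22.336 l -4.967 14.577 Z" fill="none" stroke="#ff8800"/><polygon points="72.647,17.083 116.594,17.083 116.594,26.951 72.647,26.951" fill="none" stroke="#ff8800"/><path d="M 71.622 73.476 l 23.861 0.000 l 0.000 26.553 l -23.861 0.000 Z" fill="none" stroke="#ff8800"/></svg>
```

G21
G90
G00 X44.339 Y100.544
M4 S426
G01 X105.193 Y100.544 F2454
G01 X105.193 Y23.661
G01 X44.339 Y23.661
G01 X44.339 Y100.544
M5
G00 X64.358 Y106.608
M4 S426
G01 X71.978 Y97.687 F2454
G01 X78.943 Y91.486
G01 X84.303 Y87.552
G01 X87.109 Y85.436
G01 X86.412 Y84.686
G01 X81.260 Y84.851
M5
G00 X67.943 Y66.706
M4 S426
G01 X108.251 Y15.991 F2454
G01 X76.565 Y157.042
G01 X87.627 Y22.295
G01 X68.296 Y9.898
M5
G00 X28.588 Y154.216
M4 S426
G01 X107.440 Y154.216 F2454
G01 X107.440 Y120.310
G01 X28.588 Y120.310
G01 X28.588 Y154.216
M5
G00 X15.410 Y59.911
M4 S426
G01 X145.103 Y43.531 F2454
M5
G00 X72.207 Y120.326
M4 S426
G01 X75.935 Y159.279 F2454
G01 X88.131 Y84.549
G01 X109.291 Y106.885
G01 X104.324 Y92.308
G01 X72.207 Y120.326
M5
G00 X72.647 Y160.821
M4 S426
G01 X116.594 Y160.821 F2454
G01 X116.594 Y150.953
G01 X72.647 Y150.953
G01 X72.647 Y160.821
M5
G00 X71.622 Y104.428
M4 S426
G01 X95.483 Y104.428 F2454
G01 X95.483 Y77.875
G01 X71.622 Y77.875
G01 X71.622 Y104.428
M5
G00 X0.000 Y0.000

viewBox `0 0 157.831 177.904` with mm width/height → 1 unit = 1 mm. Flip: y_m = 177.904 − y_svg.

**Shape 1** — `<path>` rectangle, stroke `#ff8800` → score (S426, F2454). Machine vertices: (44.339,100.544) → (105.193,100.544) → (105.193,23.661) → (44.339,23.661) → (44.339,100.544). Closed: final G1 returns to the first vertex.

**Shape 2** — `<path>` cubic bezier, stroke `#ff8800` → score (S426, F2454). Control points (SVG): P0=(64.358,71.296), P1=(79.619,92.157), P2=(96.650,93.998), P3=(81.260,93.053); sampled at t=k/6. Machine vertices: (64.358,106.608) → (71.978,97.687) → (78.943,91.486) → (84.303,87.552) → (87.109,85.436) → (86.412,84.686) → (81.260,84.851). Open path.

**Shape 3** — `<polyline>` open polyline, stroke `#ff8800` → score (S426, F2454). Machine vertices: (67.943,66.706) → (108.251,15.991) → (76.565,157.042) → (87.627,22.295) → (68.296,9.898). Open path.

**Shape 4** — `<path>` rectangle, stroke `#ff8800` → score (S426, F2454). Machine vertices: (28.588,154.216) → (107.440,154.216) → (107.440,120.310) → (28.588,120.310) → (28.588,154.216). Closed: final G1 returns to the first vertex.

**Shape 5** — `<path>` line segment, stroke `#ff8800` → score (S426, F2454). Machine vertices: (15.410,59.911) → (145.103,43.531). Open path.

**Shape 6** — `<path>` closed polygon, stroke `#ff8800` → score (S426, F2454). Machine vertices: (72.207,120.326) → (75.935,159.279) → (88.131,84.549) → (109.291,106.885) → (104.324,92.308) → (72.207,120.326). Closed: final G1 returns to the first vertex.

**Shape 7** — `<polygon>` rectangle, stroke `#ff8800` → score (S426, F2454). Machine vertices: (72.647,160.821) → (116.594,160.821) → (116.594,150.953) → (72.647,150.953) → (72.647,160.821). Closed: final G1 returns to the first vertex.

**Shape 8** — `<path>` rectangle, stroke `#ff8800` → score (S426, F2454). Machine vertices: (71.622,104.428) → (95.483,104.428) → (95.483,77.875) → (71.622,77.875) → (71.622,104.428). Closed: final G1 returns to the first vertex.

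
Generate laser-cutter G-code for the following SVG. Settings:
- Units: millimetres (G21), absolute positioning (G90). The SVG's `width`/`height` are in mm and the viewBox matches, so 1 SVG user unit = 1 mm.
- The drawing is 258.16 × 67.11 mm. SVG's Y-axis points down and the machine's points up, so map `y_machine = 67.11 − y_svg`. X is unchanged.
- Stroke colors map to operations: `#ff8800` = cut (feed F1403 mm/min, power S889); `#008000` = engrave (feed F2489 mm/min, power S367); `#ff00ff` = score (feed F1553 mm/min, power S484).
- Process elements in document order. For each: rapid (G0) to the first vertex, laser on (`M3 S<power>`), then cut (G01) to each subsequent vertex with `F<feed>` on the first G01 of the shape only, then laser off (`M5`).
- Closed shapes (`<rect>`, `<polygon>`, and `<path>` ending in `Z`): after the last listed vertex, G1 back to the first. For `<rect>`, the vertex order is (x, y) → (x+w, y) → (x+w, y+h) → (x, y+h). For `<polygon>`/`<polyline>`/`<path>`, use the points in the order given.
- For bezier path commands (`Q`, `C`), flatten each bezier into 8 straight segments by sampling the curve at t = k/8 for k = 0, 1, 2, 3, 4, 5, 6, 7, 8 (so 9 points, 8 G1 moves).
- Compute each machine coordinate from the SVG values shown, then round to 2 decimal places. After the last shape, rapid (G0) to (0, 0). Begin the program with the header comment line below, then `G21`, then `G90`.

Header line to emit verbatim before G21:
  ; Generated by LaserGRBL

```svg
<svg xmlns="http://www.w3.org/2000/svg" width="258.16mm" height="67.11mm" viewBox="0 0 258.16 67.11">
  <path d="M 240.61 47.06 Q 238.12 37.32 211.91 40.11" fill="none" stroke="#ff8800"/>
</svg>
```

; Generated by LaserGRBL
G21
G90
G0 X240.61 Y20.05
M3 S889
G01 X239.62 Y22.29 F1403
G01 X237.88 Y24.14
G01 X235.41 Y25.59
G01 X232.19 Y26.66
G01 X228.23 Y27.33
G01 X223.53 Y27.61
G01 X218.09 Y27.50
G01 X211.91 Y27.00
M5
G0 X0.00 Y0.00

1 u = 1 mm; y_m = 67.11 − y.

[1] `<path>` quadratic bezier, #ff8800→cut S889 F1403: (240.61,20.05) → (239.62,22.29) → (237.88,24.14) → (235.41,25.59) → (232.19,26.66) → (228.23,27.33) → (223.53,27.61) → (218.09,27.50) → (211.91,27.00)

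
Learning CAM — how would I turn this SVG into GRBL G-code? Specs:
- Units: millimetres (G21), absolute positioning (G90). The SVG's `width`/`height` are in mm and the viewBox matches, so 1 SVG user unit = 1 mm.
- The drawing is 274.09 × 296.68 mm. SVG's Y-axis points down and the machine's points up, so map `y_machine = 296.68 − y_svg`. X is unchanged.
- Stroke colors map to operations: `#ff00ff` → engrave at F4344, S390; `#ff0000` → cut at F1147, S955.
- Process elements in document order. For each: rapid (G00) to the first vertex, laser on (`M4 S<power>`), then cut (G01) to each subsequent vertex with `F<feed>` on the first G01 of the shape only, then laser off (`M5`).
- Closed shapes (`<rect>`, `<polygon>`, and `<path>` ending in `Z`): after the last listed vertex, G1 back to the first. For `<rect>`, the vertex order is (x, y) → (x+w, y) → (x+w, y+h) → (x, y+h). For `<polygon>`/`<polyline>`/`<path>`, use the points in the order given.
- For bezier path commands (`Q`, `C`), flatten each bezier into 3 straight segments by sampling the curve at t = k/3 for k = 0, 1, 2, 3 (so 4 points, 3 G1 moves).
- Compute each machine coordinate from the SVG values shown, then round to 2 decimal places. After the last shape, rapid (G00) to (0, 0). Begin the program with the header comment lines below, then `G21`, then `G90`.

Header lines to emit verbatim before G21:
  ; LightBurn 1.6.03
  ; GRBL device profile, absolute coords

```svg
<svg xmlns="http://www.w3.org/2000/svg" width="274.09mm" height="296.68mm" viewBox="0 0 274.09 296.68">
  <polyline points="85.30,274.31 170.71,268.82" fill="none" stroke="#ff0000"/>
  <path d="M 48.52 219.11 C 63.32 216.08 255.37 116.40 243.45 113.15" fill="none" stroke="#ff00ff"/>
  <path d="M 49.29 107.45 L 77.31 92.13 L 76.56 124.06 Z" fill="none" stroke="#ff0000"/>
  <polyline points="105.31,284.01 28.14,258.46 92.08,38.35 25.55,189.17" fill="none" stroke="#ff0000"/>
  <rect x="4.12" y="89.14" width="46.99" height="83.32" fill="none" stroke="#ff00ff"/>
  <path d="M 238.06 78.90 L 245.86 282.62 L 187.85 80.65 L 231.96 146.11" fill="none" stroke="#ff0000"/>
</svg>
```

; LightBurn 1.6.03
; GRBL device profile, absolute coords
G21
G90
G00 X85.30 Y22.37
M4 S955
G01 X170.71 Y27.86 F1147
M5
G00 X48.52 Y77.57
M4 S390
G01 X108.28 Y105.67 F4344
G01 X201.50 Y155.29
G01 X243.45 Y183.53
M5
G00 X49.29 Y189.23
M4 S955
G01 X77.31 Y204.55 F1147
G01 X76.56 Y172.62
G01 X49.29 Y189.23
M5
G00 X105.31 Y12.67
M4 S955
G01 X28.14 Y38.22 F1147
G01 X92.08 Y258.33
G01 X25.55 Y107.51
M5
G00 X4.12 Y207.54
M4 S390
G01 X51.11 Y207.54 F4344
G01 X51.11 Y124.22
G01 X4.12 Y124.22
G01 X4.12 Y207.54
M5
G00 X238.06 Y217.78
M4 S955
G01 X245.86 Y14.06 F1147
G01 X187.85 Y216.03
G01 X231.96 Y150.57
M5
G00 X0.00 Y0.00

Since the viewBox matches the mm dimensions, user units are millimetres directly. The only transform is the Y-flip y_m = 296.68 − y_svg.

Shape 1 is a line segment drawn with `<polyline>`. Its stroke #ff0000 means cut at S955, F1147. After flipping Y the toolpath is (85.30,22.37) → (170.71,27.86).

Shape 2 is a cubic bezier drawn with `<path>`. Its stroke #ff00ff means engrave at S390, F4344. After flipping Y the toolpath is (48.52,77.57) → (108.28,105.67) → (201.50,155.29) → (243.45,183.53).

Shape 3 is a regular polygon drawn with `<path>`. Its stroke #ff0000 means cut at S955, F1147. After flipping Y the toolpath is (49.29,189.23) → (77.31,204.55) → (76.56,172.62) → (49.29,189.23), returning to the start.

Shape 4 is a open polyline drawn with `<polyline>`. Its stroke #ff0000 means cut at S955, F1147. After flipping Y the toolpath is (105.31,12.67) → (28.14,38.22) → (92.08,258.33) → (25.55,107.51).

Shape 5 is a rectangle drawn with `<rect>`. Its stroke #ff00ff means engrave at S390, F4344. After flipping Y the toolpath is (4.12,207.54) → (51.11,207.54) → (51.11,124.22) → (4.12,124.22) → (4.12,207.54), returning to the start.

Shape 6 is a open polyline drawn with `<path>`. Its stroke #ff0000 means cut at S955, F1147. After flipping Y the toolpath is (238.06,217.78) → (245.86,14.06) → (187.85,216.03) → (231.96,150.57).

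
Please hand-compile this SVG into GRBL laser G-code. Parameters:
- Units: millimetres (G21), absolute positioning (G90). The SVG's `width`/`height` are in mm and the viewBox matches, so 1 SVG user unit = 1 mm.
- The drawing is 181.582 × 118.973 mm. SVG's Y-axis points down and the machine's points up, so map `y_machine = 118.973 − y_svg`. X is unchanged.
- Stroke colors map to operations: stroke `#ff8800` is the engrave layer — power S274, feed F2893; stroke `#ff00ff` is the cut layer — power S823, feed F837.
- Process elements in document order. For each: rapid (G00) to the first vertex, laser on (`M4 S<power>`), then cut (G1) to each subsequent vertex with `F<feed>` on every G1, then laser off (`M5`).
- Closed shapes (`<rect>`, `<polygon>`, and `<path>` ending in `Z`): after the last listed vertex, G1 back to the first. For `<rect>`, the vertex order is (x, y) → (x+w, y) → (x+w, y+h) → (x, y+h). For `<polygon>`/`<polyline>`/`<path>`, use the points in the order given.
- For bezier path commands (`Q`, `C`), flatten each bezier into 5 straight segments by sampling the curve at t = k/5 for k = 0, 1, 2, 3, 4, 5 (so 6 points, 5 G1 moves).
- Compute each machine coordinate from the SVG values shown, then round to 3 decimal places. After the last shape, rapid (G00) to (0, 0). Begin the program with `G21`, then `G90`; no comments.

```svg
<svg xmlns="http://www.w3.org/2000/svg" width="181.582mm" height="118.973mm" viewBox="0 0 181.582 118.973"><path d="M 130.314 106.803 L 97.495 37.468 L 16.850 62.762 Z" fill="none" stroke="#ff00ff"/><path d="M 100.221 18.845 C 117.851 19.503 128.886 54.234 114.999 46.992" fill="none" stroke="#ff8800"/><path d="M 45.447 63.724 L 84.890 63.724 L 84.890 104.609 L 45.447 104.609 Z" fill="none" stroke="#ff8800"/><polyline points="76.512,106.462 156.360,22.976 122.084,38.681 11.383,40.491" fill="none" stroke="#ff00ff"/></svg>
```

1 u = 1 mm; y_m = 118.973 − y.

[1] `<path>` closed polygon, #ff00ff→cut S823 F837: (130.314,12.170) → (97.495,81.505) → (16.850,56.211) → (130.314,12.170) (closed)

[2] `<path>` cubic bezier, #ff8800→engrave S274 F2893: (100.221,100.128) → (109.861,96.253) → (117.038,87.850) → (120.874,78.571) → (120.487,72.064) → (114.999,71.981)

[3] `<path>` rectangle, #ff8800→engrave S274 F2893: (45.447,55.249) → (84.890,55.249) → (84.890,14.364) → (45.447,14.364) → (45.447,55.249) (closed)

[4] `<polyline>` open polyline, #ff00ff→cut S823 F837: (76.512,12.511) → (156.360,95.997) → (122.084,80.292) → (11.383,78.482)

G21
G90
G00 X130.314 Y12.170
M4 S823
G1 X97.495 Y81.505 F837
G1 X16.850 Y56.211 F837
G1 X130.314 Y12.170 F837
M5
G00 X100.221 Y100.128
M4 S274
G1 X109.861 Y96.253 F2893
G1 X117.038 Y87.850 F2893
G1 X120.874 Y78.571 F2893
G1 X120.487 Y72.064 F2893
G1 X114.999 Y71.981 F2893
M5
G00 X45.447 Y55.249
M4 S274
G1 X84.890 Y55.249 F2893
G1 X84.890 Y14.364 F2893
G1 X45.447 Y14.364 F2893
G1 X45.447 Y55.249 F2893
M5
G00 X76.512 Y12.511
M4 S823
G1 X156.360 Y95.997 F837
G1 X122.084 Y80.292 F837
G1 X11.383 Y78.482 F837
M5
G00 X0.000 Y0.000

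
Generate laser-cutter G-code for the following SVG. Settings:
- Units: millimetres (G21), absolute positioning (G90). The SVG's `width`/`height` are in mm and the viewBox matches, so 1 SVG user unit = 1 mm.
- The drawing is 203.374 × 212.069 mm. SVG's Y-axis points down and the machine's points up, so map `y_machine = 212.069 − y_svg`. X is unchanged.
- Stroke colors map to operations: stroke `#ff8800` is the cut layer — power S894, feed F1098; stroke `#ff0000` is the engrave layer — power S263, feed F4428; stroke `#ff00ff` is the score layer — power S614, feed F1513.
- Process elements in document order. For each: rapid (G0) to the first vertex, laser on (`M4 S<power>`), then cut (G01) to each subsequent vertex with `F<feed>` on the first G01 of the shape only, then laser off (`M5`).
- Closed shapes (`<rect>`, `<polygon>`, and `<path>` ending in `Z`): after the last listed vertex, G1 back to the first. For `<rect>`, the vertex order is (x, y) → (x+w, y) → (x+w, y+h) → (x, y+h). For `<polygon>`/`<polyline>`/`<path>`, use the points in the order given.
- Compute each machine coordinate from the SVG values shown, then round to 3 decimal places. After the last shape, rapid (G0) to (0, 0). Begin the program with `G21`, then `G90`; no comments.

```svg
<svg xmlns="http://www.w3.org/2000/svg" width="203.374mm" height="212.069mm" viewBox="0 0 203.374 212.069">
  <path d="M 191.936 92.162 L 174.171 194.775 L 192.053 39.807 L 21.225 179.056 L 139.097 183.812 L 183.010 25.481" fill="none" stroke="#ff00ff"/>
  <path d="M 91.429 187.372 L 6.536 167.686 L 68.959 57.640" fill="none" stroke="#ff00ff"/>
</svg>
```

G21
G90
G0 X191.936 Y119.907
M4 S614
G01 X174.171 Y17.294 F1513
G01 X192.053 Y172.262
G01 X21.225 Y33.013
G01 X139.097 Y28.257
G01 X183.010 Y186.588
M5
G0 X91.429 Y24.697
M4 S614
G01 X6.536 Y44.383 F1513
G01 X68.959 Y154.429
M5
G0 X0.000 Y0.000

1 u = 1 mm; y_m = 212.069 − y.

[1] `<path>` open polyline, #ff00ff→score S614 F1513: (191.936,119.907) → (174.171,17.294) → (192.053,172.262) → (21.225,33.013) → (139.097,28.257) → (183.010,186.588)

[2] `<path>` open polyline, #ff00ff→score S614 F1513: (91.429,24.697) → (6.536,44.383) → (68.959,154.429)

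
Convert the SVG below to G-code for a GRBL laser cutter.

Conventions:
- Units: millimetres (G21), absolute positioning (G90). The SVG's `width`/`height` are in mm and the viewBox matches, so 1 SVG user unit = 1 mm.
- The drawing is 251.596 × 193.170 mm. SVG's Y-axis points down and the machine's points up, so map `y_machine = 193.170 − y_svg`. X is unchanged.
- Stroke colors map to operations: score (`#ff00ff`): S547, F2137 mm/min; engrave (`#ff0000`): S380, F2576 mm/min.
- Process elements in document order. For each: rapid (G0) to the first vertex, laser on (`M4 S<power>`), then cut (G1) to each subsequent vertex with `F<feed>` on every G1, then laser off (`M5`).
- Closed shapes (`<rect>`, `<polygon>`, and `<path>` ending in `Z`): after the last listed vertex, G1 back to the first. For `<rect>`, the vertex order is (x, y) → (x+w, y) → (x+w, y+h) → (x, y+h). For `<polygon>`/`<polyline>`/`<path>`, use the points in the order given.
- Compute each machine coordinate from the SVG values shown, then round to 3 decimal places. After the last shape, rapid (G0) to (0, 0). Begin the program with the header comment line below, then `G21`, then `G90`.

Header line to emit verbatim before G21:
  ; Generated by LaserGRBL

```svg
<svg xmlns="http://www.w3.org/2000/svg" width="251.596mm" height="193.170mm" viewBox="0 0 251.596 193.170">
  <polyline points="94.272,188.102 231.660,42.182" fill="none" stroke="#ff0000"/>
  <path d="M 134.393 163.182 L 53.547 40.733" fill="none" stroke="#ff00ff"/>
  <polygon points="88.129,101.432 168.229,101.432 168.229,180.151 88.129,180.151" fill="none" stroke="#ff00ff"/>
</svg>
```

; Generated by LaserGRBL
G21
G90
G0 X94.272 Y5.068
M4 S380
G1 X231.660 Y150.988 F2576
M5
G0 X134.393 Y29.988
M4 S547
G1 X53.547 Y152.437 F2137
M5
G0 X88.129 Y91.738
M4 S547
G1 X168.229 Y91.738 F2137
G1 X168.229 Y13.019 F2137
G1 X88.129 Y13.019 F2137
G1 X88.129 Y91.738 F2137
M5
G0 X0.000 Y0.000

viewBox `0 0 251.596 193.170` with mm width/height → 1 unit = 1 mm. Flip: y_m = 193.170 − y_svg.

**Shape 1** — `<polyline>` line segment, stroke `#ff0000` → engrave (S380, F2576). Machine vertices: (94.272,5.068) → (231.660,150.988). Open path.

**Shape 2** — `<path>` line segment, stroke `#ff00ff` → score (S547, F2137). Machine vertices: (134.393,29.988) → (53.547,152.437). Open path.

**Shape 3** — `<polygon>` rectangle, stroke `#ff00ff` → score (S547, F2137). Machine vertices: (88.129,91.738) → (168.229,91.738) → (168.229,13.019) → (88.129,13.019) → (88.129,91.738). Closed: final G1 returns to the first vertex.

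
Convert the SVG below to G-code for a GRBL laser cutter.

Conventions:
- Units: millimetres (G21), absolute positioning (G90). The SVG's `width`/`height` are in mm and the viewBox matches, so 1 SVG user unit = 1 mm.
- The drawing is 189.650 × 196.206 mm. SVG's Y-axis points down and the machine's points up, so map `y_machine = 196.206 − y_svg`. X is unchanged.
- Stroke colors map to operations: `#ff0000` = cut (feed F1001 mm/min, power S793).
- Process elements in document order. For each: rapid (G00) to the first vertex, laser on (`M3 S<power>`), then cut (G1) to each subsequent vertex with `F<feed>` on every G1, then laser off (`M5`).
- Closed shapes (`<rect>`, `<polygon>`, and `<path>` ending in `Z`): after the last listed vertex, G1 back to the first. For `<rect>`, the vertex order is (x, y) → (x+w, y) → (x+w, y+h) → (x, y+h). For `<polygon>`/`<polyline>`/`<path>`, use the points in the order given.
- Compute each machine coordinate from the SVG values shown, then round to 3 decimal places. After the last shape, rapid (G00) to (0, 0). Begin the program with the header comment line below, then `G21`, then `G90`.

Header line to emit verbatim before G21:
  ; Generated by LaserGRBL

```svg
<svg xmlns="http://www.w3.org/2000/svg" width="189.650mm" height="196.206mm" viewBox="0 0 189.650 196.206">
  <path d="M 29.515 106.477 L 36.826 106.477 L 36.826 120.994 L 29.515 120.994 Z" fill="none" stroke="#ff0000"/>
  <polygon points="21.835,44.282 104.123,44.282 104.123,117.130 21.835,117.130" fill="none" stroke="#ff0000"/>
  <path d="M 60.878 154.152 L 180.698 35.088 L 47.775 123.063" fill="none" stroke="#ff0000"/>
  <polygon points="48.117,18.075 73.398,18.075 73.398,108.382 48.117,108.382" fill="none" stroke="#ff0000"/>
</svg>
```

; Generated by LaserGRBL
G21
G90
G00 X29.515 Y89.729
M3 S793
G1 X36.826 Y89.729 F1001
G1 X36.826 Y75.212 F1001
G1 X29.515 Y75.212 F1001
G1 X29.515 Y89.729 F1001
M5
G00 X21.835 Y151.924
M3 S793
G1 X104.123 Y151.924 F1001
G1 X104.123 Y79.076 F1001
G1 X21.835 Y79.076 F1001
G1 X21.835 Y151.924 F1001
M5
G00 X60.878 Y42.054
M3 S793
G1 X180.698 Y161.118 F1001
G1 X47.775 Y73.143 F1001
M5
G00 X48.117 Y178.131
M3 S793
G1 X73.398 Y178.131 F1001
G1 X73.398 Y87.824 F1001
G1 X48.117 Y87.824 F1001
G1 X48.117 Y178.131 F1001
M5
G00 X0.000 Y0.000

1 u = 1 mm; y_m = 196.206 − y.

[1] `<path>` rectangle, #ff0000→cut S793 F1001: (29.515,89.729) → (36.826,89.729) → (36.826,75.212) → (29.515,75.212) → (29.515,89.729) (closed)

[2] `<polygon>` rectangle, #ff0000→cut S793 F1001: (21.835,151.924) → (104.123,151.924) → (104.123,79.076) → (21.835,79.076) → (21.835,151.924) (closed)

[3] `<path>` open polyline, #ff0000→cut S793 F1001: (60.878,42.054) → (180.698,161.118) → (47.775,73.143)

[4] `<polygon>` rectangle, #ff0000→cut S793 F1001: (48.117,178.131) → (73.398,178.131) → (73.398,87.824) → (48.117,87.824) → (48.117,178.131) (closed)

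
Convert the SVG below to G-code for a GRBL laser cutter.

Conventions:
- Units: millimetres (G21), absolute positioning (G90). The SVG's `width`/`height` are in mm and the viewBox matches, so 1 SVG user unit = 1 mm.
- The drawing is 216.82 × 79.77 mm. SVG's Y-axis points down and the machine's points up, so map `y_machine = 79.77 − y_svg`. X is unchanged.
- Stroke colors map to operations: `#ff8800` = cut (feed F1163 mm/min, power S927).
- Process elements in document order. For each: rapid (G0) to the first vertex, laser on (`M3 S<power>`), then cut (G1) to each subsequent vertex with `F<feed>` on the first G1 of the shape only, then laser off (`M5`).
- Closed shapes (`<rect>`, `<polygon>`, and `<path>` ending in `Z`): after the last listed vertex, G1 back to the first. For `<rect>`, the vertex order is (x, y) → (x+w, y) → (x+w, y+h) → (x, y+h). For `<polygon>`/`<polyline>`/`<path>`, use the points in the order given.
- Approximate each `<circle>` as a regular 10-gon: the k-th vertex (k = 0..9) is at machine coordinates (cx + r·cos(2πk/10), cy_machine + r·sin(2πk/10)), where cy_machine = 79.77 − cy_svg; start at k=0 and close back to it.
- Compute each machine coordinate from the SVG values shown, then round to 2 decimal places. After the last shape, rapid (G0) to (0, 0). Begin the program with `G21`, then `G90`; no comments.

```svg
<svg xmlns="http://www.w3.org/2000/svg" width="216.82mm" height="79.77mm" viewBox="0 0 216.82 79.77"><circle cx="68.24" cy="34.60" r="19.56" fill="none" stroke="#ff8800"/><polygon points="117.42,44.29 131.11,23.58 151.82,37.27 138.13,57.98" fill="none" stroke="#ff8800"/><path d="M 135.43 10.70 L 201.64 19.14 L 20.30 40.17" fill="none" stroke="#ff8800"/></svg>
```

viewBox `0 0 216.82 79.77` with mm width/height → 1 unit = 1 mm. Flip: y_m = 79.77 − y_svg.

**Shape 1** — `<circle>` circle, stroke `#ff8800` → cut (S927, F1163). Machine vertices: (87.80,45.17) → (84.06,56.67) → (74.28,63.77) → (62.20,63.77) → (52.42,56.67) → (48.68,45.17) → (52.42,33.67) → (62.20,26.57) → (74.28,26.57) → (84.06,33.67) → (87.80,45.17). Closed: final G1 returns to the first vertex.

**Shape 2** — `<polygon>` regular polygon, stroke `#ff8800` → cut (S927, F1163). Machine vertices: (117.42,35.48) → (131.11,56.19) → (151.82,42.50) → (138.13,21.79) → (117.42,35.48). Closed: final G1 returns to the first vertex.

**Shape 3** — `<path>` open polyline, stroke `#ff8800` → cut (S927, F1163). Machine vertices: (135.43,69.07) → (201.64,60.63) → (20.30,39.60). Open path.

G21
G90
G0 X87.80 Y45.17
M3 S927
G1 X84.06 Y56.67 F1163
G1 X74.28 Y63.77
G1 X62.20 Y63.77
G1 X52.42 Y56.67
G1 X48.68 Y45.17
G1 X52.42 Y33.67
G1 X62.20 Y26.57
G1 X74.28 Y26.57
G1 X84.06 Y33.67
G1 X87.80 Y45.17
M5
G0 X117.42 Y35.48
M3 S927
G1 X131.11 Y56.19 F1163
G1 X151.82 Y42.50
G1 X138.13 Y21.79
G1 X117.42 Y35.48
M5
G0 X135.43 Y69.07
M3 S927
G1 X201.64 Y60.63 F1163
G1 X20.30 Y39.60
M5
G0 X0.00 Y0.00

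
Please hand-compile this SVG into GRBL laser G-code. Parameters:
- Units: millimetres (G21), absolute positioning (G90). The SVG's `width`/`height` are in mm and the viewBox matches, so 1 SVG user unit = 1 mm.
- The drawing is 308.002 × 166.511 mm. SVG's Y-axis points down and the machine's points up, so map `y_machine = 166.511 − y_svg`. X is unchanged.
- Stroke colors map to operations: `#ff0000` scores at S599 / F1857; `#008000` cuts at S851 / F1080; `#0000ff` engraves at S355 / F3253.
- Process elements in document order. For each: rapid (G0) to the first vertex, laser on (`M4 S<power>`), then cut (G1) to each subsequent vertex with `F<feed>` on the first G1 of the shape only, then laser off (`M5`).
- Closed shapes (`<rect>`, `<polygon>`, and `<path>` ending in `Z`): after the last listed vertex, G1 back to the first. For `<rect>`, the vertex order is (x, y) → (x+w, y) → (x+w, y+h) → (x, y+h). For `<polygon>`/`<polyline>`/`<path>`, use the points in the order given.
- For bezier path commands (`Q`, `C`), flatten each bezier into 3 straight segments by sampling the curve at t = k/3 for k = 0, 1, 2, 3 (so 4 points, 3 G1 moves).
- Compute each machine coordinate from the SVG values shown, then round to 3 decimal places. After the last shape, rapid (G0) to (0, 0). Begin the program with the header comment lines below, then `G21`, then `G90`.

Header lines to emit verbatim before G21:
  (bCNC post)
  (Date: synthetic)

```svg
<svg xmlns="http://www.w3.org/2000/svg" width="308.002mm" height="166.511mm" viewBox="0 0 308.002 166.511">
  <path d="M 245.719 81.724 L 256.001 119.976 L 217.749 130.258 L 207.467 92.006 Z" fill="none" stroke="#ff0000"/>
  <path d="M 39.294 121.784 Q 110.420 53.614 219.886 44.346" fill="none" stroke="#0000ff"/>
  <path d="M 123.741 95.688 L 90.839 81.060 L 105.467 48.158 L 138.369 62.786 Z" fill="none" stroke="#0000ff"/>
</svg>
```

(bCNC post)
(Date: synthetic)
G21
G90
G0 X245.719 Y84.787
M4 S599
G1 X256.001 Y46.535 F1857
G1 X217.749 Y36.253
G1 X207.467 Y74.505
G1 X245.719 Y84.787
M5
G0 X39.294 Y44.727
M4 S355
G1 X90.971 Y83.629 F3253
G1 X151.169 Y109.442
G1 X219.886 Y122.165
M5
G0 X123.741 Y70.823
M4 S355
G1 X90.839 Y85.451 F3253
G1 X105.467 Y118.353
G1 X138.369 Y103.725
G1 X123.741 Y70.823
M5
G0 X0.000 Y0.000

1 u = 1 mm; y_m = 166.511 − y.

[1] `<path>` regular polygon, #ff0000→score S599 F1857: (245.719,84.787) → (256.001,46.535) → (217.749,36.253) → (207.467,74.505) → (245.719,84.787) (closed)

[2] `<path>` quadratic bezier, #0000ff→engrave S355 F3253: (39.294,44.727) → (90.971,83.629) → (151.169,109.442) → (219.886,122.165)

[3] `<path>` regular polygon, #0000ff→engrave S355 F3253: (123.741,70.823) → (90.839,85.451) → (105.467,118.353) → (138.369,103.725) → (123.741,70.823) (closed)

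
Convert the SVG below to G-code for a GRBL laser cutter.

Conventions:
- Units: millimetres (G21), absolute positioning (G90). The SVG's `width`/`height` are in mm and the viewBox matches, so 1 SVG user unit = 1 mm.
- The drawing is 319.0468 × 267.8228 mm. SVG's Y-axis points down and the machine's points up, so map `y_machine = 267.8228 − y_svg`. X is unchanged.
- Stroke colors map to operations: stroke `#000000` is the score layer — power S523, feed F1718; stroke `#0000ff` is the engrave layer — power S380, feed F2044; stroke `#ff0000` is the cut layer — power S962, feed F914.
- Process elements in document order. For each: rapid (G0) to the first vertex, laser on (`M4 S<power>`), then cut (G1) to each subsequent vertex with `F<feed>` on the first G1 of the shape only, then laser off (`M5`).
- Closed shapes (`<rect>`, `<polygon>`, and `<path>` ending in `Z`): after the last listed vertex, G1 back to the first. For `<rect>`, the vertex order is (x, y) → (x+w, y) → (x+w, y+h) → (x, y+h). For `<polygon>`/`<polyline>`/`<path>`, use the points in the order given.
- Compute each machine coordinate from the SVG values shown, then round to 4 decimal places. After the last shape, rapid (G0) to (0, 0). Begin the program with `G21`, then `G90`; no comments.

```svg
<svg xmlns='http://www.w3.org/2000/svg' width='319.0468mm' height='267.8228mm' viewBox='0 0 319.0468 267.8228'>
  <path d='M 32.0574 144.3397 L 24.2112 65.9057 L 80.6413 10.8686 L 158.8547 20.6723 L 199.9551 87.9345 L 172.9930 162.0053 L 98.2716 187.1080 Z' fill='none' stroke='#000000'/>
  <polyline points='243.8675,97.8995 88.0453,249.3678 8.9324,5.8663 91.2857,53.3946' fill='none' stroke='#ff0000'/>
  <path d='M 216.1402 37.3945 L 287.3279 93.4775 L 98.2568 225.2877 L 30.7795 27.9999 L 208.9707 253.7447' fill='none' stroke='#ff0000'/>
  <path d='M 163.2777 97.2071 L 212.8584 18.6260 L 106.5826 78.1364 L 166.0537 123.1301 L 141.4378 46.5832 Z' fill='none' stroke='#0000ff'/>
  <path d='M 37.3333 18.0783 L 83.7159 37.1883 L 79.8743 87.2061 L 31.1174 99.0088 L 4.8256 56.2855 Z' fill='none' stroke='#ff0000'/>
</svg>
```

1 u = 1 mm; y_m = 267.8228 − y.

[1] `<path>` regular polygon, #000000→score S523 F1718: (32.0574,123.4831) → (24.2112,201.9171) → (80.6413,256.9542) → (158.8547,247.1505) → (199.9551,179.8883) → (172.9930,105.8175) → (98.2716,80.7148) → (32.0574,123.4831) (closed)

[2] `<polyline>` open polyline, #ff0000→cut S962 F914: (243.8675,169.9233) → (88.0453,18.4550) → (8.9324,261.9565) → (91.2857,214.4282)

[3] `<path>` open polyline, #ff0000→cut S962 F914: (216.1402,230.4283) → (287.3279,174.3453) → (98.2568,42.5351) → (30.7795,239.8229) → (208.9707,14.0781)

[4] `<path>` closed polygon, #0000ff→engrave S380 F2044: (163.2777,170.6157) → (212.8584,249.1968) → (106.5826,189.6864) → (166.0537,144.6927) → (141.4378,221.2396) → (163.2777,170.6157) (closed)

[5] `<path>` regular polygon, #ff0000→cut S962 F914: (37.3333,249.7445) → (83.7159,230.6345) → (79.8743,180.6167) → (31.1174,168.8140) → (4.8256,211.5373) → (37.3333,249.7445) (closed)

G21
G90
G0 X32.0574 Y123.4831
M4 S523
G1 X24.2112 Y201.9171 F1718
G1 X80.6413 Y256.9542
G1 X158.8547 Y247.1505
G1 X199.9551 Y179.8883
G1 X172.9930 Y105.8175
G1 X98.2716 Y80.7148
G1 X32.0574 Y123.4831
M5
G0 X243.8675 Y169.9233
M4 S962
G1 X88.0453 Y18.4550 F914
G1 X8.9324 Y261.9565
G1 X91.2857 Y214.4282
M5
G0 X216.1402 Y230.4283
M4 S962
G1 X287.3279 Y174.3453 F914
G1 X98.2568 Y42.5351
G1 X30.7795 Y239.8229
G1 X208.9707 Y14.0781
M5
G0 X163.2777 Y170.6157
M4 S380
G1 X212.8584 Y249.1968 F2044
G1 X106.5826 Y189.6864
G1 X166.0537 Y144.6927
G1 X141.4378 Y221.2396
G1 X163.2777 Y170.6157
M5
G0 X37.3333 Y249.7445
M4 S962
G1 X83.7159 Y230.6345 F914
G1 X79.8743 Y180.6167
G1 X31.1174 Y168.8140
G1 X4.8256 Y211.5373
G1 X37.3333 Y249.7445
M5
G0 X0.0000 Y0.0000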